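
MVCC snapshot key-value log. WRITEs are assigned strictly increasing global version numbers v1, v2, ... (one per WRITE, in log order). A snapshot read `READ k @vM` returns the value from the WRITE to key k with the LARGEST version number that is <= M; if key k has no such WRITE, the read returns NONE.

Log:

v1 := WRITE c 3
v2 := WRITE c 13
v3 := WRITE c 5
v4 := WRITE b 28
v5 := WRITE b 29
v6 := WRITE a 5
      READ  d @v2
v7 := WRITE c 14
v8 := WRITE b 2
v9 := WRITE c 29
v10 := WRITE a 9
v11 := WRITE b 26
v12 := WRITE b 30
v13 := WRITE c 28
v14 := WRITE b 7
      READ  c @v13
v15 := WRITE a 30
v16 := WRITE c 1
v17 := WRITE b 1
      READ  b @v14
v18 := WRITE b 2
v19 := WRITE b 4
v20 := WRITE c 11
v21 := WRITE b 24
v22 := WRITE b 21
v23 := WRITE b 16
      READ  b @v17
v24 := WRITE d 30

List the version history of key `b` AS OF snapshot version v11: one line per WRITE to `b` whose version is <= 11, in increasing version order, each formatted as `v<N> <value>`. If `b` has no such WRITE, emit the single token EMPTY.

Answer: v4 28
v5 29
v8 2
v11 26

Derivation:
Scan writes for key=b with version <= 11:
  v1 WRITE c 3 -> skip
  v2 WRITE c 13 -> skip
  v3 WRITE c 5 -> skip
  v4 WRITE b 28 -> keep
  v5 WRITE b 29 -> keep
  v6 WRITE a 5 -> skip
  v7 WRITE c 14 -> skip
  v8 WRITE b 2 -> keep
  v9 WRITE c 29 -> skip
  v10 WRITE a 9 -> skip
  v11 WRITE b 26 -> keep
  v12 WRITE b 30 -> drop (> snap)
  v13 WRITE c 28 -> skip
  v14 WRITE b 7 -> drop (> snap)
  v15 WRITE a 30 -> skip
  v16 WRITE c 1 -> skip
  v17 WRITE b 1 -> drop (> snap)
  v18 WRITE b 2 -> drop (> snap)
  v19 WRITE b 4 -> drop (> snap)
  v20 WRITE c 11 -> skip
  v21 WRITE b 24 -> drop (> snap)
  v22 WRITE b 21 -> drop (> snap)
  v23 WRITE b 16 -> drop (> snap)
  v24 WRITE d 30 -> skip
Collected: [(4, 28), (5, 29), (8, 2), (11, 26)]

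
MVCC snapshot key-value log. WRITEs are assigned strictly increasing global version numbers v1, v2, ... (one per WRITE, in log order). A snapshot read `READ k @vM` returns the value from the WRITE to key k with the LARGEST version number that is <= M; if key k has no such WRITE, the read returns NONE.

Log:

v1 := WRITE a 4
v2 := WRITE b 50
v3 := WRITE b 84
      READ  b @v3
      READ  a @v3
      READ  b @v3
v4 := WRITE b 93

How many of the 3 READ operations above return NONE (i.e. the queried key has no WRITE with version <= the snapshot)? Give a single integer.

Answer: 0

Derivation:
v1: WRITE a=4  (a history now [(1, 4)])
v2: WRITE b=50  (b history now [(2, 50)])
v3: WRITE b=84  (b history now [(2, 50), (3, 84)])
READ b @v3: history=[(2, 50), (3, 84)] -> pick v3 -> 84
READ a @v3: history=[(1, 4)] -> pick v1 -> 4
READ b @v3: history=[(2, 50), (3, 84)] -> pick v3 -> 84
v4: WRITE b=93  (b history now [(2, 50), (3, 84), (4, 93)])
Read results in order: ['84', '4', '84']
NONE count = 0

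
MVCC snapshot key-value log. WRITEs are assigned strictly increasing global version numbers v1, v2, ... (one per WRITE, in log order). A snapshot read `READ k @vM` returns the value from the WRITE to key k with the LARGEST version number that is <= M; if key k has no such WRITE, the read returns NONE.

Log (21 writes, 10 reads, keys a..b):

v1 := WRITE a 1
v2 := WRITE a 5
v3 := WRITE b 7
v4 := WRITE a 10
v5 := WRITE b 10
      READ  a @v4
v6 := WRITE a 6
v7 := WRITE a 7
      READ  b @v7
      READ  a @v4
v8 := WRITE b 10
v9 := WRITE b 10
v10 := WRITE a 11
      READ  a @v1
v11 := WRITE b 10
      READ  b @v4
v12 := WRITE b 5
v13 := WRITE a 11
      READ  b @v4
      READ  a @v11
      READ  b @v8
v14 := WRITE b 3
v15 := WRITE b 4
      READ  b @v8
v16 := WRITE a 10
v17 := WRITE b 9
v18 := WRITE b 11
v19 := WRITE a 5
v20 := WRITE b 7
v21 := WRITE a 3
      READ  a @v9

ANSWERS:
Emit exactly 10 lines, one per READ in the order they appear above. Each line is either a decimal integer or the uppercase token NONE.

v1: WRITE a=1  (a history now [(1, 1)])
v2: WRITE a=5  (a history now [(1, 1), (2, 5)])
v3: WRITE b=7  (b history now [(3, 7)])
v4: WRITE a=10  (a history now [(1, 1), (2, 5), (4, 10)])
v5: WRITE b=10  (b history now [(3, 7), (5, 10)])
READ a @v4: history=[(1, 1), (2, 5), (4, 10)] -> pick v4 -> 10
v6: WRITE a=6  (a history now [(1, 1), (2, 5), (4, 10), (6, 6)])
v7: WRITE a=7  (a history now [(1, 1), (2, 5), (4, 10), (6, 6), (7, 7)])
READ b @v7: history=[(3, 7), (5, 10)] -> pick v5 -> 10
READ a @v4: history=[(1, 1), (2, 5), (4, 10), (6, 6), (7, 7)] -> pick v4 -> 10
v8: WRITE b=10  (b history now [(3, 7), (5, 10), (8, 10)])
v9: WRITE b=10  (b history now [(3, 7), (5, 10), (8, 10), (9, 10)])
v10: WRITE a=11  (a history now [(1, 1), (2, 5), (4, 10), (6, 6), (7, 7), (10, 11)])
READ a @v1: history=[(1, 1), (2, 5), (4, 10), (6, 6), (7, 7), (10, 11)] -> pick v1 -> 1
v11: WRITE b=10  (b history now [(3, 7), (5, 10), (8, 10), (9, 10), (11, 10)])
READ b @v4: history=[(3, 7), (5, 10), (8, 10), (9, 10), (11, 10)] -> pick v3 -> 7
v12: WRITE b=5  (b history now [(3, 7), (5, 10), (8, 10), (9, 10), (11, 10), (12, 5)])
v13: WRITE a=11  (a history now [(1, 1), (2, 5), (4, 10), (6, 6), (7, 7), (10, 11), (13, 11)])
READ b @v4: history=[(3, 7), (5, 10), (8, 10), (9, 10), (11, 10), (12, 5)] -> pick v3 -> 7
READ a @v11: history=[(1, 1), (2, 5), (4, 10), (6, 6), (7, 7), (10, 11), (13, 11)] -> pick v10 -> 11
READ b @v8: history=[(3, 7), (5, 10), (8, 10), (9, 10), (11, 10), (12, 5)] -> pick v8 -> 10
v14: WRITE b=3  (b history now [(3, 7), (5, 10), (8, 10), (9, 10), (11, 10), (12, 5), (14, 3)])
v15: WRITE b=4  (b history now [(3, 7), (5, 10), (8, 10), (9, 10), (11, 10), (12, 5), (14, 3), (15, 4)])
READ b @v8: history=[(3, 7), (5, 10), (8, 10), (9, 10), (11, 10), (12, 5), (14, 3), (15, 4)] -> pick v8 -> 10
v16: WRITE a=10  (a history now [(1, 1), (2, 5), (4, 10), (6, 6), (7, 7), (10, 11), (13, 11), (16, 10)])
v17: WRITE b=9  (b history now [(3, 7), (5, 10), (8, 10), (9, 10), (11, 10), (12, 5), (14, 3), (15, 4), (17, 9)])
v18: WRITE b=11  (b history now [(3, 7), (5, 10), (8, 10), (9, 10), (11, 10), (12, 5), (14, 3), (15, 4), (17, 9), (18, 11)])
v19: WRITE a=5  (a history now [(1, 1), (2, 5), (4, 10), (6, 6), (7, 7), (10, 11), (13, 11), (16, 10), (19, 5)])
v20: WRITE b=7  (b history now [(3, 7), (5, 10), (8, 10), (9, 10), (11, 10), (12, 5), (14, 3), (15, 4), (17, 9), (18, 11), (20, 7)])
v21: WRITE a=3  (a history now [(1, 1), (2, 5), (4, 10), (6, 6), (7, 7), (10, 11), (13, 11), (16, 10), (19, 5), (21, 3)])
READ a @v9: history=[(1, 1), (2, 5), (4, 10), (6, 6), (7, 7), (10, 11), (13, 11), (16, 10), (19, 5), (21, 3)] -> pick v7 -> 7

Answer: 10
10
10
1
7
7
11
10
10
7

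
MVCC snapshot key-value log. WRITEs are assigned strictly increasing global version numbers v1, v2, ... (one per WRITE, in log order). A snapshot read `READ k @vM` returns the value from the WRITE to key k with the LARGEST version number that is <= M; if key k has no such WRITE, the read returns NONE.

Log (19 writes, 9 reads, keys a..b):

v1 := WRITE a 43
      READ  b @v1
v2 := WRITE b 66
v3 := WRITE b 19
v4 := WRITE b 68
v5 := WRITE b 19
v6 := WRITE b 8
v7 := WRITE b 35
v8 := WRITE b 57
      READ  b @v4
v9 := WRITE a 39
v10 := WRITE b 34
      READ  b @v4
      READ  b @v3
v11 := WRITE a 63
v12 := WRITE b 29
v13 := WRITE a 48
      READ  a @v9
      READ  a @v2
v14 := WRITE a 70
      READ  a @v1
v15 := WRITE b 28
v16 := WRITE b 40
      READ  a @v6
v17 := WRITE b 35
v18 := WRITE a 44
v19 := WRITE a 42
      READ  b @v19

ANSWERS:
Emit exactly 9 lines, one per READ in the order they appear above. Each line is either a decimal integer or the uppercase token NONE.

v1: WRITE a=43  (a history now [(1, 43)])
READ b @v1: history=[] -> no version <= 1 -> NONE
v2: WRITE b=66  (b history now [(2, 66)])
v3: WRITE b=19  (b history now [(2, 66), (3, 19)])
v4: WRITE b=68  (b history now [(2, 66), (3, 19), (4, 68)])
v5: WRITE b=19  (b history now [(2, 66), (3, 19), (4, 68), (5, 19)])
v6: WRITE b=8  (b history now [(2, 66), (3, 19), (4, 68), (5, 19), (6, 8)])
v7: WRITE b=35  (b history now [(2, 66), (3, 19), (4, 68), (5, 19), (6, 8), (7, 35)])
v8: WRITE b=57  (b history now [(2, 66), (3, 19), (4, 68), (5, 19), (6, 8), (7, 35), (8, 57)])
READ b @v4: history=[(2, 66), (3, 19), (4, 68), (5, 19), (6, 8), (7, 35), (8, 57)] -> pick v4 -> 68
v9: WRITE a=39  (a history now [(1, 43), (9, 39)])
v10: WRITE b=34  (b history now [(2, 66), (3, 19), (4, 68), (5, 19), (6, 8), (7, 35), (8, 57), (10, 34)])
READ b @v4: history=[(2, 66), (3, 19), (4, 68), (5, 19), (6, 8), (7, 35), (8, 57), (10, 34)] -> pick v4 -> 68
READ b @v3: history=[(2, 66), (3, 19), (4, 68), (5, 19), (6, 8), (7, 35), (8, 57), (10, 34)] -> pick v3 -> 19
v11: WRITE a=63  (a history now [(1, 43), (9, 39), (11, 63)])
v12: WRITE b=29  (b history now [(2, 66), (3, 19), (4, 68), (5, 19), (6, 8), (7, 35), (8, 57), (10, 34), (12, 29)])
v13: WRITE a=48  (a history now [(1, 43), (9, 39), (11, 63), (13, 48)])
READ a @v9: history=[(1, 43), (9, 39), (11, 63), (13, 48)] -> pick v9 -> 39
READ a @v2: history=[(1, 43), (9, 39), (11, 63), (13, 48)] -> pick v1 -> 43
v14: WRITE a=70  (a history now [(1, 43), (9, 39), (11, 63), (13, 48), (14, 70)])
READ a @v1: history=[(1, 43), (9, 39), (11, 63), (13, 48), (14, 70)] -> pick v1 -> 43
v15: WRITE b=28  (b history now [(2, 66), (3, 19), (4, 68), (5, 19), (6, 8), (7, 35), (8, 57), (10, 34), (12, 29), (15, 28)])
v16: WRITE b=40  (b history now [(2, 66), (3, 19), (4, 68), (5, 19), (6, 8), (7, 35), (8, 57), (10, 34), (12, 29), (15, 28), (16, 40)])
READ a @v6: history=[(1, 43), (9, 39), (11, 63), (13, 48), (14, 70)] -> pick v1 -> 43
v17: WRITE b=35  (b history now [(2, 66), (3, 19), (4, 68), (5, 19), (6, 8), (7, 35), (8, 57), (10, 34), (12, 29), (15, 28), (16, 40), (17, 35)])
v18: WRITE a=44  (a history now [(1, 43), (9, 39), (11, 63), (13, 48), (14, 70), (18, 44)])
v19: WRITE a=42  (a history now [(1, 43), (9, 39), (11, 63), (13, 48), (14, 70), (18, 44), (19, 42)])
READ b @v19: history=[(2, 66), (3, 19), (4, 68), (5, 19), (6, 8), (7, 35), (8, 57), (10, 34), (12, 29), (15, 28), (16, 40), (17, 35)] -> pick v17 -> 35

Answer: NONE
68
68
19
39
43
43
43
35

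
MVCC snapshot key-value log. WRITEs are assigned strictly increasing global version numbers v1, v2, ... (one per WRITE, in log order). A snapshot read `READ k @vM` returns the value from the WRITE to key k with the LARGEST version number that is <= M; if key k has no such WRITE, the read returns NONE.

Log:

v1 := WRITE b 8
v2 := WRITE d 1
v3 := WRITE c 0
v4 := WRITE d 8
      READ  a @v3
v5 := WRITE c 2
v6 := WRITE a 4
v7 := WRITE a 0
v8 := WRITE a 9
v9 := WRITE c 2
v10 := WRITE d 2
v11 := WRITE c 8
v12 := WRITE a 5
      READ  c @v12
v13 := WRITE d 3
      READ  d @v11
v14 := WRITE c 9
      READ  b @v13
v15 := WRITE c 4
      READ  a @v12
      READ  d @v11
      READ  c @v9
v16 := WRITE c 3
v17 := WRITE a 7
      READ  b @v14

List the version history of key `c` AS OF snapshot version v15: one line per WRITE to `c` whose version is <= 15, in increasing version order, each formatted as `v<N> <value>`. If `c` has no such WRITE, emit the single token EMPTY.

Answer: v3 0
v5 2
v9 2
v11 8
v14 9
v15 4

Derivation:
Scan writes for key=c with version <= 15:
  v1 WRITE b 8 -> skip
  v2 WRITE d 1 -> skip
  v3 WRITE c 0 -> keep
  v4 WRITE d 8 -> skip
  v5 WRITE c 2 -> keep
  v6 WRITE a 4 -> skip
  v7 WRITE a 0 -> skip
  v8 WRITE a 9 -> skip
  v9 WRITE c 2 -> keep
  v10 WRITE d 2 -> skip
  v11 WRITE c 8 -> keep
  v12 WRITE a 5 -> skip
  v13 WRITE d 3 -> skip
  v14 WRITE c 9 -> keep
  v15 WRITE c 4 -> keep
  v16 WRITE c 3 -> drop (> snap)
  v17 WRITE a 7 -> skip
Collected: [(3, 0), (5, 2), (9, 2), (11, 8), (14, 9), (15, 4)]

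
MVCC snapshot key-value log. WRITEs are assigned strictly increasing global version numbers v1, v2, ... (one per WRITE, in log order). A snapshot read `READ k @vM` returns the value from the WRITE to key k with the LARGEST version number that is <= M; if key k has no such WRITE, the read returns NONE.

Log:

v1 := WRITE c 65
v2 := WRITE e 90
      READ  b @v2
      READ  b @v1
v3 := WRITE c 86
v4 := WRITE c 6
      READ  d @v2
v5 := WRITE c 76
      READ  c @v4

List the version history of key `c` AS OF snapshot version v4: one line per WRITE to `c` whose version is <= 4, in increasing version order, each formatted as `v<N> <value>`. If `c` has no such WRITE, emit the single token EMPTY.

Scan writes for key=c with version <= 4:
  v1 WRITE c 65 -> keep
  v2 WRITE e 90 -> skip
  v3 WRITE c 86 -> keep
  v4 WRITE c 6 -> keep
  v5 WRITE c 76 -> drop (> snap)
Collected: [(1, 65), (3, 86), (4, 6)]

Answer: v1 65
v3 86
v4 6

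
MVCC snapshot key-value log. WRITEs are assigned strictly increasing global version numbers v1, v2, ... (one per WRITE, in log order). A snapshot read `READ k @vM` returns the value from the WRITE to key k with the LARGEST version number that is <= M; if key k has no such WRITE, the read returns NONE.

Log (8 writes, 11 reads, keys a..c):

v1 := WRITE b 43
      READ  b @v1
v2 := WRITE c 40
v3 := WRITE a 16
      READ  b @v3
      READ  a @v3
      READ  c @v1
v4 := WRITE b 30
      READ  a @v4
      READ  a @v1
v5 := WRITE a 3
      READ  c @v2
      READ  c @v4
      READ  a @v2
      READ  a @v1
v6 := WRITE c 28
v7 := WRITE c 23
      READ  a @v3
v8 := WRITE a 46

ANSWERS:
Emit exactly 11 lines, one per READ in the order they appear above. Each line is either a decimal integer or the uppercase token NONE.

v1: WRITE b=43  (b history now [(1, 43)])
READ b @v1: history=[(1, 43)] -> pick v1 -> 43
v2: WRITE c=40  (c history now [(2, 40)])
v3: WRITE a=16  (a history now [(3, 16)])
READ b @v3: history=[(1, 43)] -> pick v1 -> 43
READ a @v3: history=[(3, 16)] -> pick v3 -> 16
READ c @v1: history=[(2, 40)] -> no version <= 1 -> NONE
v4: WRITE b=30  (b history now [(1, 43), (4, 30)])
READ a @v4: history=[(3, 16)] -> pick v3 -> 16
READ a @v1: history=[(3, 16)] -> no version <= 1 -> NONE
v5: WRITE a=3  (a history now [(3, 16), (5, 3)])
READ c @v2: history=[(2, 40)] -> pick v2 -> 40
READ c @v4: history=[(2, 40)] -> pick v2 -> 40
READ a @v2: history=[(3, 16), (5, 3)] -> no version <= 2 -> NONE
READ a @v1: history=[(3, 16), (5, 3)] -> no version <= 1 -> NONE
v6: WRITE c=28  (c history now [(2, 40), (6, 28)])
v7: WRITE c=23  (c history now [(2, 40), (6, 28), (7, 23)])
READ a @v3: history=[(3, 16), (5, 3)] -> pick v3 -> 16
v8: WRITE a=46  (a history now [(3, 16), (5, 3), (8, 46)])

Answer: 43
43
16
NONE
16
NONE
40
40
NONE
NONE
16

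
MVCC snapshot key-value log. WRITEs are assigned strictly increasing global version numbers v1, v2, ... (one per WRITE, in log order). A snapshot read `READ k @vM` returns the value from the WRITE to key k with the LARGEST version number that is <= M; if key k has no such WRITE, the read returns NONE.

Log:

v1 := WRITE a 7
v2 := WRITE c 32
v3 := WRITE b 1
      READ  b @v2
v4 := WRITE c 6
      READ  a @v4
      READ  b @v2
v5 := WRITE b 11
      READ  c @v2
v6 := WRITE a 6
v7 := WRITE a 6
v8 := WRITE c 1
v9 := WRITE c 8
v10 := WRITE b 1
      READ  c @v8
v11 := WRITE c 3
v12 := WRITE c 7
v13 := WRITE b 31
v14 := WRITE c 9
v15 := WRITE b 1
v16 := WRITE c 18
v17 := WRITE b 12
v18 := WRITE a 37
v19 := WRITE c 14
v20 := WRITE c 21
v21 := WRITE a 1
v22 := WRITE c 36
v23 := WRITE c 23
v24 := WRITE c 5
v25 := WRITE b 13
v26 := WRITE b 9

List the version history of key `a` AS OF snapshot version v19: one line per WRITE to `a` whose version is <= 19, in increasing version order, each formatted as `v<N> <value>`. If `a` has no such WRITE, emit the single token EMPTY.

Answer: v1 7
v6 6
v7 6
v18 37

Derivation:
Scan writes for key=a with version <= 19:
  v1 WRITE a 7 -> keep
  v2 WRITE c 32 -> skip
  v3 WRITE b 1 -> skip
  v4 WRITE c 6 -> skip
  v5 WRITE b 11 -> skip
  v6 WRITE a 6 -> keep
  v7 WRITE a 6 -> keep
  v8 WRITE c 1 -> skip
  v9 WRITE c 8 -> skip
  v10 WRITE b 1 -> skip
  v11 WRITE c 3 -> skip
  v12 WRITE c 7 -> skip
  v13 WRITE b 31 -> skip
  v14 WRITE c 9 -> skip
  v15 WRITE b 1 -> skip
  v16 WRITE c 18 -> skip
  v17 WRITE b 12 -> skip
  v18 WRITE a 37 -> keep
  v19 WRITE c 14 -> skip
  v20 WRITE c 21 -> skip
  v21 WRITE a 1 -> drop (> snap)
  v22 WRITE c 36 -> skip
  v23 WRITE c 23 -> skip
  v24 WRITE c 5 -> skip
  v25 WRITE b 13 -> skip
  v26 WRITE b 9 -> skip
Collected: [(1, 7), (6, 6), (7, 6), (18, 37)]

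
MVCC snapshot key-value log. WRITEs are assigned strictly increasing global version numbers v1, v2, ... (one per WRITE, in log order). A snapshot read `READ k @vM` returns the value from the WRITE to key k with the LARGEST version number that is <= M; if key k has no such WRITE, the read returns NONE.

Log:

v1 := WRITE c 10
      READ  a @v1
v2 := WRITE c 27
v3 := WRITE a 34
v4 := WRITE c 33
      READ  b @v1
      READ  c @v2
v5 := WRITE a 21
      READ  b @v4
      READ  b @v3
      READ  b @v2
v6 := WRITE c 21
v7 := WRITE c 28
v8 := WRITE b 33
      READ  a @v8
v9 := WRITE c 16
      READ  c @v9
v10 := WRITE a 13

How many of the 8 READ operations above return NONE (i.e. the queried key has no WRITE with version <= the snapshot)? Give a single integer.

v1: WRITE c=10  (c history now [(1, 10)])
READ a @v1: history=[] -> no version <= 1 -> NONE
v2: WRITE c=27  (c history now [(1, 10), (2, 27)])
v3: WRITE a=34  (a history now [(3, 34)])
v4: WRITE c=33  (c history now [(1, 10), (2, 27), (4, 33)])
READ b @v1: history=[] -> no version <= 1 -> NONE
READ c @v2: history=[(1, 10), (2, 27), (4, 33)] -> pick v2 -> 27
v5: WRITE a=21  (a history now [(3, 34), (5, 21)])
READ b @v4: history=[] -> no version <= 4 -> NONE
READ b @v3: history=[] -> no version <= 3 -> NONE
READ b @v2: history=[] -> no version <= 2 -> NONE
v6: WRITE c=21  (c history now [(1, 10), (2, 27), (4, 33), (6, 21)])
v7: WRITE c=28  (c history now [(1, 10), (2, 27), (4, 33), (6, 21), (7, 28)])
v8: WRITE b=33  (b history now [(8, 33)])
READ a @v8: history=[(3, 34), (5, 21)] -> pick v5 -> 21
v9: WRITE c=16  (c history now [(1, 10), (2, 27), (4, 33), (6, 21), (7, 28), (9, 16)])
READ c @v9: history=[(1, 10), (2, 27), (4, 33), (6, 21), (7, 28), (9, 16)] -> pick v9 -> 16
v10: WRITE a=13  (a history now [(3, 34), (5, 21), (10, 13)])
Read results in order: ['NONE', 'NONE', '27', 'NONE', 'NONE', 'NONE', '21', '16']
NONE count = 5

Answer: 5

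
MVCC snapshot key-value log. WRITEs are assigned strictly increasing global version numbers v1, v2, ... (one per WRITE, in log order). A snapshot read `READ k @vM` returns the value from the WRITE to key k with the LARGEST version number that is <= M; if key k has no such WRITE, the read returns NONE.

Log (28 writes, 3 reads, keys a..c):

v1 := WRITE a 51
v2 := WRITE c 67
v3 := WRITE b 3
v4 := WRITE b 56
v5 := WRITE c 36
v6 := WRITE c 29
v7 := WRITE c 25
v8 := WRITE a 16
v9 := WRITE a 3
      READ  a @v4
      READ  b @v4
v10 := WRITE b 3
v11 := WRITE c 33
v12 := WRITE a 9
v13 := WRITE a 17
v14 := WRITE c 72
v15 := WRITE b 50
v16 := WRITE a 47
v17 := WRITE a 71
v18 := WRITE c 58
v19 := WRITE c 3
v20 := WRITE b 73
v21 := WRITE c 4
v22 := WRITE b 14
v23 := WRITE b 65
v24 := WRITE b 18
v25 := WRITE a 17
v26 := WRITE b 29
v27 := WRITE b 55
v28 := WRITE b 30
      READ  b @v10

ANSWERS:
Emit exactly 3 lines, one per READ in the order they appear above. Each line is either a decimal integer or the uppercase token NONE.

v1: WRITE a=51  (a history now [(1, 51)])
v2: WRITE c=67  (c history now [(2, 67)])
v3: WRITE b=3  (b history now [(3, 3)])
v4: WRITE b=56  (b history now [(3, 3), (4, 56)])
v5: WRITE c=36  (c history now [(2, 67), (5, 36)])
v6: WRITE c=29  (c history now [(2, 67), (5, 36), (6, 29)])
v7: WRITE c=25  (c history now [(2, 67), (5, 36), (6, 29), (7, 25)])
v8: WRITE a=16  (a history now [(1, 51), (8, 16)])
v9: WRITE a=3  (a history now [(1, 51), (8, 16), (9, 3)])
READ a @v4: history=[(1, 51), (8, 16), (9, 3)] -> pick v1 -> 51
READ b @v4: history=[(3, 3), (4, 56)] -> pick v4 -> 56
v10: WRITE b=3  (b history now [(3, 3), (4, 56), (10, 3)])
v11: WRITE c=33  (c history now [(2, 67), (5, 36), (6, 29), (7, 25), (11, 33)])
v12: WRITE a=9  (a history now [(1, 51), (8, 16), (9, 3), (12, 9)])
v13: WRITE a=17  (a history now [(1, 51), (8, 16), (9, 3), (12, 9), (13, 17)])
v14: WRITE c=72  (c history now [(2, 67), (5, 36), (6, 29), (7, 25), (11, 33), (14, 72)])
v15: WRITE b=50  (b history now [(3, 3), (4, 56), (10, 3), (15, 50)])
v16: WRITE a=47  (a history now [(1, 51), (8, 16), (9, 3), (12, 9), (13, 17), (16, 47)])
v17: WRITE a=71  (a history now [(1, 51), (8, 16), (9, 3), (12, 9), (13, 17), (16, 47), (17, 71)])
v18: WRITE c=58  (c history now [(2, 67), (5, 36), (6, 29), (7, 25), (11, 33), (14, 72), (18, 58)])
v19: WRITE c=3  (c history now [(2, 67), (5, 36), (6, 29), (7, 25), (11, 33), (14, 72), (18, 58), (19, 3)])
v20: WRITE b=73  (b history now [(3, 3), (4, 56), (10, 3), (15, 50), (20, 73)])
v21: WRITE c=4  (c history now [(2, 67), (5, 36), (6, 29), (7, 25), (11, 33), (14, 72), (18, 58), (19, 3), (21, 4)])
v22: WRITE b=14  (b history now [(3, 3), (4, 56), (10, 3), (15, 50), (20, 73), (22, 14)])
v23: WRITE b=65  (b history now [(3, 3), (4, 56), (10, 3), (15, 50), (20, 73), (22, 14), (23, 65)])
v24: WRITE b=18  (b history now [(3, 3), (4, 56), (10, 3), (15, 50), (20, 73), (22, 14), (23, 65), (24, 18)])
v25: WRITE a=17  (a history now [(1, 51), (8, 16), (9, 3), (12, 9), (13, 17), (16, 47), (17, 71), (25, 17)])
v26: WRITE b=29  (b history now [(3, 3), (4, 56), (10, 3), (15, 50), (20, 73), (22, 14), (23, 65), (24, 18), (26, 29)])
v27: WRITE b=55  (b history now [(3, 3), (4, 56), (10, 3), (15, 50), (20, 73), (22, 14), (23, 65), (24, 18), (26, 29), (27, 55)])
v28: WRITE b=30  (b history now [(3, 3), (4, 56), (10, 3), (15, 50), (20, 73), (22, 14), (23, 65), (24, 18), (26, 29), (27, 55), (28, 30)])
READ b @v10: history=[(3, 3), (4, 56), (10, 3), (15, 50), (20, 73), (22, 14), (23, 65), (24, 18), (26, 29), (27, 55), (28, 30)] -> pick v10 -> 3

Answer: 51
56
3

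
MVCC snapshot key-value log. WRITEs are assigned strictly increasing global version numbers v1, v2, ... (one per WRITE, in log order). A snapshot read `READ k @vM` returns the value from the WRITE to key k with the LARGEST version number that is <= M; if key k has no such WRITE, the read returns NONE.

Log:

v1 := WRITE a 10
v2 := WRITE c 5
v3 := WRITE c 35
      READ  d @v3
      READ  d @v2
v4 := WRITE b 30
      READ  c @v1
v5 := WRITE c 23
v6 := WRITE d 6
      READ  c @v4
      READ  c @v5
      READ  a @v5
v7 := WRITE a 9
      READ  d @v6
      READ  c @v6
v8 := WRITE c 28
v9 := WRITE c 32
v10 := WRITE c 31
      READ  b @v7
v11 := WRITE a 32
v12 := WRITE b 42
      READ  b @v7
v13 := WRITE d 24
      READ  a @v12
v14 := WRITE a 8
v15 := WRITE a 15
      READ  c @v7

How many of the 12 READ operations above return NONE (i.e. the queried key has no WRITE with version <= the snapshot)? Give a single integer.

v1: WRITE a=10  (a history now [(1, 10)])
v2: WRITE c=5  (c history now [(2, 5)])
v3: WRITE c=35  (c history now [(2, 5), (3, 35)])
READ d @v3: history=[] -> no version <= 3 -> NONE
READ d @v2: history=[] -> no version <= 2 -> NONE
v4: WRITE b=30  (b history now [(4, 30)])
READ c @v1: history=[(2, 5), (3, 35)] -> no version <= 1 -> NONE
v5: WRITE c=23  (c history now [(2, 5), (3, 35), (5, 23)])
v6: WRITE d=6  (d history now [(6, 6)])
READ c @v4: history=[(2, 5), (3, 35), (5, 23)] -> pick v3 -> 35
READ c @v5: history=[(2, 5), (3, 35), (5, 23)] -> pick v5 -> 23
READ a @v5: history=[(1, 10)] -> pick v1 -> 10
v7: WRITE a=9  (a history now [(1, 10), (7, 9)])
READ d @v6: history=[(6, 6)] -> pick v6 -> 6
READ c @v6: history=[(2, 5), (3, 35), (5, 23)] -> pick v5 -> 23
v8: WRITE c=28  (c history now [(2, 5), (3, 35), (5, 23), (8, 28)])
v9: WRITE c=32  (c history now [(2, 5), (3, 35), (5, 23), (8, 28), (9, 32)])
v10: WRITE c=31  (c history now [(2, 5), (3, 35), (5, 23), (8, 28), (9, 32), (10, 31)])
READ b @v7: history=[(4, 30)] -> pick v4 -> 30
v11: WRITE a=32  (a history now [(1, 10), (7, 9), (11, 32)])
v12: WRITE b=42  (b history now [(4, 30), (12, 42)])
READ b @v7: history=[(4, 30), (12, 42)] -> pick v4 -> 30
v13: WRITE d=24  (d history now [(6, 6), (13, 24)])
READ a @v12: history=[(1, 10), (7, 9), (11, 32)] -> pick v11 -> 32
v14: WRITE a=8  (a history now [(1, 10), (7, 9), (11, 32), (14, 8)])
v15: WRITE a=15  (a history now [(1, 10), (7, 9), (11, 32), (14, 8), (15, 15)])
READ c @v7: history=[(2, 5), (3, 35), (5, 23), (8, 28), (9, 32), (10, 31)] -> pick v5 -> 23
Read results in order: ['NONE', 'NONE', 'NONE', '35', '23', '10', '6', '23', '30', '30', '32', '23']
NONE count = 3

Answer: 3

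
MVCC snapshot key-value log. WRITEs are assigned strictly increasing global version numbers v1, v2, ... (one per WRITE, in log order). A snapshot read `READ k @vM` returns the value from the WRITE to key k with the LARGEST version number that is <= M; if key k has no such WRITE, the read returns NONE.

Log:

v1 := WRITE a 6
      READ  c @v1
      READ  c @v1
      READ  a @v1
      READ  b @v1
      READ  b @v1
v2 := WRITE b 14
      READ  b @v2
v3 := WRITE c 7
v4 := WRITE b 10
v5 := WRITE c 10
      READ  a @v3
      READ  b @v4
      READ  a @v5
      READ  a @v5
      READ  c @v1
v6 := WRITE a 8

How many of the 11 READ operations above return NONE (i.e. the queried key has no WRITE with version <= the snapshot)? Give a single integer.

v1: WRITE a=6  (a history now [(1, 6)])
READ c @v1: history=[] -> no version <= 1 -> NONE
READ c @v1: history=[] -> no version <= 1 -> NONE
READ a @v1: history=[(1, 6)] -> pick v1 -> 6
READ b @v1: history=[] -> no version <= 1 -> NONE
READ b @v1: history=[] -> no version <= 1 -> NONE
v2: WRITE b=14  (b history now [(2, 14)])
READ b @v2: history=[(2, 14)] -> pick v2 -> 14
v3: WRITE c=7  (c history now [(3, 7)])
v4: WRITE b=10  (b history now [(2, 14), (4, 10)])
v5: WRITE c=10  (c history now [(3, 7), (5, 10)])
READ a @v3: history=[(1, 6)] -> pick v1 -> 6
READ b @v4: history=[(2, 14), (4, 10)] -> pick v4 -> 10
READ a @v5: history=[(1, 6)] -> pick v1 -> 6
READ a @v5: history=[(1, 6)] -> pick v1 -> 6
READ c @v1: history=[(3, 7), (5, 10)] -> no version <= 1 -> NONE
v6: WRITE a=8  (a history now [(1, 6), (6, 8)])
Read results in order: ['NONE', 'NONE', '6', 'NONE', 'NONE', '14', '6', '10', '6', '6', 'NONE']
NONE count = 5

Answer: 5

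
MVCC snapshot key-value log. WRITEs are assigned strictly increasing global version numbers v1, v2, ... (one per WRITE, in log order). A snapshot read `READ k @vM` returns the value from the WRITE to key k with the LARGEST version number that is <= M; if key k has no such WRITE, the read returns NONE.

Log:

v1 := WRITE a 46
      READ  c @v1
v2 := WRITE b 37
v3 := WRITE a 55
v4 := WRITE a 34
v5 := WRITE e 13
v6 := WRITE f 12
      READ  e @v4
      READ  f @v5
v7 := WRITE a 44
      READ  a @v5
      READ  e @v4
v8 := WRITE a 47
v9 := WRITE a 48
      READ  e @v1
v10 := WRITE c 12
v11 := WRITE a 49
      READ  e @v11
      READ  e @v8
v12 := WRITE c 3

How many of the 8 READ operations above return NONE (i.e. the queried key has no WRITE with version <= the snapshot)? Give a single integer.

v1: WRITE a=46  (a history now [(1, 46)])
READ c @v1: history=[] -> no version <= 1 -> NONE
v2: WRITE b=37  (b history now [(2, 37)])
v3: WRITE a=55  (a history now [(1, 46), (3, 55)])
v4: WRITE a=34  (a history now [(1, 46), (3, 55), (4, 34)])
v5: WRITE e=13  (e history now [(5, 13)])
v6: WRITE f=12  (f history now [(6, 12)])
READ e @v4: history=[(5, 13)] -> no version <= 4 -> NONE
READ f @v5: history=[(6, 12)] -> no version <= 5 -> NONE
v7: WRITE a=44  (a history now [(1, 46), (3, 55), (4, 34), (7, 44)])
READ a @v5: history=[(1, 46), (3, 55), (4, 34), (7, 44)] -> pick v4 -> 34
READ e @v4: history=[(5, 13)] -> no version <= 4 -> NONE
v8: WRITE a=47  (a history now [(1, 46), (3, 55), (4, 34), (7, 44), (8, 47)])
v9: WRITE a=48  (a history now [(1, 46), (3, 55), (4, 34), (7, 44), (8, 47), (9, 48)])
READ e @v1: history=[(5, 13)] -> no version <= 1 -> NONE
v10: WRITE c=12  (c history now [(10, 12)])
v11: WRITE a=49  (a history now [(1, 46), (3, 55), (4, 34), (7, 44), (8, 47), (9, 48), (11, 49)])
READ e @v11: history=[(5, 13)] -> pick v5 -> 13
READ e @v8: history=[(5, 13)] -> pick v5 -> 13
v12: WRITE c=3  (c history now [(10, 12), (12, 3)])
Read results in order: ['NONE', 'NONE', 'NONE', '34', 'NONE', 'NONE', '13', '13']
NONE count = 5

Answer: 5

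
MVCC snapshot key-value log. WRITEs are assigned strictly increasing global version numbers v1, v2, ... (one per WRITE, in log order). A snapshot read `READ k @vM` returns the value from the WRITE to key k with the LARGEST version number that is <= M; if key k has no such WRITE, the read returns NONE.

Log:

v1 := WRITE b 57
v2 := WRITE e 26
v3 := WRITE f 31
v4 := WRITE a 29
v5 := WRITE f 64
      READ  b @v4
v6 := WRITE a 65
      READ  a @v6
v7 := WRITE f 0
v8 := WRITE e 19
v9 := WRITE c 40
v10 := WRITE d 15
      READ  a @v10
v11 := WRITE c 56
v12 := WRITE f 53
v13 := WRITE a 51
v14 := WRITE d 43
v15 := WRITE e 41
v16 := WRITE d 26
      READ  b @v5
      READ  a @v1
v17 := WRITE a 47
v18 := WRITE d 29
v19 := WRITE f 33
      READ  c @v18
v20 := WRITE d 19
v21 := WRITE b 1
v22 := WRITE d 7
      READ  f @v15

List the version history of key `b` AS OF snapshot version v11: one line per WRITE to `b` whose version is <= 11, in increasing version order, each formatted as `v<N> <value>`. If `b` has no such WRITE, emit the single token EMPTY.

Scan writes for key=b with version <= 11:
  v1 WRITE b 57 -> keep
  v2 WRITE e 26 -> skip
  v3 WRITE f 31 -> skip
  v4 WRITE a 29 -> skip
  v5 WRITE f 64 -> skip
  v6 WRITE a 65 -> skip
  v7 WRITE f 0 -> skip
  v8 WRITE e 19 -> skip
  v9 WRITE c 40 -> skip
  v10 WRITE d 15 -> skip
  v11 WRITE c 56 -> skip
  v12 WRITE f 53 -> skip
  v13 WRITE a 51 -> skip
  v14 WRITE d 43 -> skip
  v15 WRITE e 41 -> skip
  v16 WRITE d 26 -> skip
  v17 WRITE a 47 -> skip
  v18 WRITE d 29 -> skip
  v19 WRITE f 33 -> skip
  v20 WRITE d 19 -> skip
  v21 WRITE b 1 -> drop (> snap)
  v22 WRITE d 7 -> skip
Collected: [(1, 57)]

Answer: v1 57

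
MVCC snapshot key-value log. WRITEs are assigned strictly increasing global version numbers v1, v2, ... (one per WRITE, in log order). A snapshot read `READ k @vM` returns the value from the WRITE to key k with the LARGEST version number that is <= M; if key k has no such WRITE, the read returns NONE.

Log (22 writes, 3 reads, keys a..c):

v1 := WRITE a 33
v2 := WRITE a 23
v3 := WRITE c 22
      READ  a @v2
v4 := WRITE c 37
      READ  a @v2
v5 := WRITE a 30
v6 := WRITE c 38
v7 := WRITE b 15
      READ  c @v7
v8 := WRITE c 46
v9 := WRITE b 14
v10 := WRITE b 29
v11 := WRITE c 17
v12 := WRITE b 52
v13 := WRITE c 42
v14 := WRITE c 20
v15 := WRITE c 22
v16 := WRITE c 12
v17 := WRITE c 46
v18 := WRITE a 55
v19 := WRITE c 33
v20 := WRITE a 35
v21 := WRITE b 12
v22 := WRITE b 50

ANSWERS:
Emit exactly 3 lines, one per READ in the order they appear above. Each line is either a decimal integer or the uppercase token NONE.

Answer: 23
23
38

Derivation:
v1: WRITE a=33  (a history now [(1, 33)])
v2: WRITE a=23  (a history now [(1, 33), (2, 23)])
v3: WRITE c=22  (c history now [(3, 22)])
READ a @v2: history=[(1, 33), (2, 23)] -> pick v2 -> 23
v4: WRITE c=37  (c history now [(3, 22), (4, 37)])
READ a @v2: history=[(1, 33), (2, 23)] -> pick v2 -> 23
v5: WRITE a=30  (a history now [(1, 33), (2, 23), (5, 30)])
v6: WRITE c=38  (c history now [(3, 22), (4, 37), (6, 38)])
v7: WRITE b=15  (b history now [(7, 15)])
READ c @v7: history=[(3, 22), (4, 37), (6, 38)] -> pick v6 -> 38
v8: WRITE c=46  (c history now [(3, 22), (4, 37), (6, 38), (8, 46)])
v9: WRITE b=14  (b history now [(7, 15), (9, 14)])
v10: WRITE b=29  (b history now [(7, 15), (9, 14), (10, 29)])
v11: WRITE c=17  (c history now [(3, 22), (4, 37), (6, 38), (8, 46), (11, 17)])
v12: WRITE b=52  (b history now [(7, 15), (9, 14), (10, 29), (12, 52)])
v13: WRITE c=42  (c history now [(3, 22), (4, 37), (6, 38), (8, 46), (11, 17), (13, 42)])
v14: WRITE c=20  (c history now [(3, 22), (4, 37), (6, 38), (8, 46), (11, 17), (13, 42), (14, 20)])
v15: WRITE c=22  (c history now [(3, 22), (4, 37), (6, 38), (8, 46), (11, 17), (13, 42), (14, 20), (15, 22)])
v16: WRITE c=12  (c history now [(3, 22), (4, 37), (6, 38), (8, 46), (11, 17), (13, 42), (14, 20), (15, 22), (16, 12)])
v17: WRITE c=46  (c history now [(3, 22), (4, 37), (6, 38), (8, 46), (11, 17), (13, 42), (14, 20), (15, 22), (16, 12), (17, 46)])
v18: WRITE a=55  (a history now [(1, 33), (2, 23), (5, 30), (18, 55)])
v19: WRITE c=33  (c history now [(3, 22), (4, 37), (6, 38), (8, 46), (11, 17), (13, 42), (14, 20), (15, 22), (16, 12), (17, 46), (19, 33)])
v20: WRITE a=35  (a history now [(1, 33), (2, 23), (5, 30), (18, 55), (20, 35)])
v21: WRITE b=12  (b history now [(7, 15), (9, 14), (10, 29), (12, 52), (21, 12)])
v22: WRITE b=50  (b history now [(7, 15), (9, 14), (10, 29), (12, 52), (21, 12), (22, 50)])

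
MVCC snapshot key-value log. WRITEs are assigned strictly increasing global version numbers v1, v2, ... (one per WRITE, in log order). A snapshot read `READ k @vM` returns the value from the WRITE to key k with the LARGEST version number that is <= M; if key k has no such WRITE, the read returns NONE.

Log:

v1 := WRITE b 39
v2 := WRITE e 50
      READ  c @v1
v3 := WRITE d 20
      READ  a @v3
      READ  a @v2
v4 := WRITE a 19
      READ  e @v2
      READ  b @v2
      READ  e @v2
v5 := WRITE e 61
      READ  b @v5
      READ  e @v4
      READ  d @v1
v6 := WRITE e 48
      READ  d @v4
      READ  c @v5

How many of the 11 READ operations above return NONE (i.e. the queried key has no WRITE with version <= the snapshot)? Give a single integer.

Answer: 5

Derivation:
v1: WRITE b=39  (b history now [(1, 39)])
v2: WRITE e=50  (e history now [(2, 50)])
READ c @v1: history=[] -> no version <= 1 -> NONE
v3: WRITE d=20  (d history now [(3, 20)])
READ a @v3: history=[] -> no version <= 3 -> NONE
READ a @v2: history=[] -> no version <= 2 -> NONE
v4: WRITE a=19  (a history now [(4, 19)])
READ e @v2: history=[(2, 50)] -> pick v2 -> 50
READ b @v2: history=[(1, 39)] -> pick v1 -> 39
READ e @v2: history=[(2, 50)] -> pick v2 -> 50
v5: WRITE e=61  (e history now [(2, 50), (5, 61)])
READ b @v5: history=[(1, 39)] -> pick v1 -> 39
READ e @v4: history=[(2, 50), (5, 61)] -> pick v2 -> 50
READ d @v1: history=[(3, 20)] -> no version <= 1 -> NONE
v6: WRITE e=48  (e history now [(2, 50), (5, 61), (6, 48)])
READ d @v4: history=[(3, 20)] -> pick v3 -> 20
READ c @v5: history=[] -> no version <= 5 -> NONE
Read results in order: ['NONE', 'NONE', 'NONE', '50', '39', '50', '39', '50', 'NONE', '20', 'NONE']
NONE count = 5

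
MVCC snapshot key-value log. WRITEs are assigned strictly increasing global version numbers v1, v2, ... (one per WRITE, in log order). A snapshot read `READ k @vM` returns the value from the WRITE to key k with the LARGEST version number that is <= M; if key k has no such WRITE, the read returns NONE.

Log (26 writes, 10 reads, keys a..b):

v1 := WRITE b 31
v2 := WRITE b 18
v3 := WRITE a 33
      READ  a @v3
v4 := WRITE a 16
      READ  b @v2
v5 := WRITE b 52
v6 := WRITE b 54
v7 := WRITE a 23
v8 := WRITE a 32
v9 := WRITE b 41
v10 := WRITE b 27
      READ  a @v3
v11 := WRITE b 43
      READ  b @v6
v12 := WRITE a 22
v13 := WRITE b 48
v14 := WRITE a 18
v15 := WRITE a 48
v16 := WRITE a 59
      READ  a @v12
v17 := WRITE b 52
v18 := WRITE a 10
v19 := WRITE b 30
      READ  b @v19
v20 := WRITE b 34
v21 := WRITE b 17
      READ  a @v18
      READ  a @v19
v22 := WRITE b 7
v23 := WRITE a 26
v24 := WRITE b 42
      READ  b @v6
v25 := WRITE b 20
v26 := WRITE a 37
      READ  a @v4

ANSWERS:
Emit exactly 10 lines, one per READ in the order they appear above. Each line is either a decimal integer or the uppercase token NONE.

Answer: 33
18
33
54
22
30
10
10
54
16

Derivation:
v1: WRITE b=31  (b history now [(1, 31)])
v2: WRITE b=18  (b history now [(1, 31), (2, 18)])
v3: WRITE a=33  (a history now [(3, 33)])
READ a @v3: history=[(3, 33)] -> pick v3 -> 33
v4: WRITE a=16  (a history now [(3, 33), (4, 16)])
READ b @v2: history=[(1, 31), (2, 18)] -> pick v2 -> 18
v5: WRITE b=52  (b history now [(1, 31), (2, 18), (5, 52)])
v6: WRITE b=54  (b history now [(1, 31), (2, 18), (5, 52), (6, 54)])
v7: WRITE a=23  (a history now [(3, 33), (4, 16), (7, 23)])
v8: WRITE a=32  (a history now [(3, 33), (4, 16), (7, 23), (8, 32)])
v9: WRITE b=41  (b history now [(1, 31), (2, 18), (5, 52), (6, 54), (9, 41)])
v10: WRITE b=27  (b history now [(1, 31), (2, 18), (5, 52), (6, 54), (9, 41), (10, 27)])
READ a @v3: history=[(3, 33), (4, 16), (7, 23), (8, 32)] -> pick v3 -> 33
v11: WRITE b=43  (b history now [(1, 31), (2, 18), (5, 52), (6, 54), (9, 41), (10, 27), (11, 43)])
READ b @v6: history=[(1, 31), (2, 18), (5, 52), (6, 54), (9, 41), (10, 27), (11, 43)] -> pick v6 -> 54
v12: WRITE a=22  (a history now [(3, 33), (4, 16), (7, 23), (8, 32), (12, 22)])
v13: WRITE b=48  (b history now [(1, 31), (2, 18), (5, 52), (6, 54), (9, 41), (10, 27), (11, 43), (13, 48)])
v14: WRITE a=18  (a history now [(3, 33), (4, 16), (7, 23), (8, 32), (12, 22), (14, 18)])
v15: WRITE a=48  (a history now [(3, 33), (4, 16), (7, 23), (8, 32), (12, 22), (14, 18), (15, 48)])
v16: WRITE a=59  (a history now [(3, 33), (4, 16), (7, 23), (8, 32), (12, 22), (14, 18), (15, 48), (16, 59)])
READ a @v12: history=[(3, 33), (4, 16), (7, 23), (8, 32), (12, 22), (14, 18), (15, 48), (16, 59)] -> pick v12 -> 22
v17: WRITE b=52  (b history now [(1, 31), (2, 18), (5, 52), (6, 54), (9, 41), (10, 27), (11, 43), (13, 48), (17, 52)])
v18: WRITE a=10  (a history now [(3, 33), (4, 16), (7, 23), (8, 32), (12, 22), (14, 18), (15, 48), (16, 59), (18, 10)])
v19: WRITE b=30  (b history now [(1, 31), (2, 18), (5, 52), (6, 54), (9, 41), (10, 27), (11, 43), (13, 48), (17, 52), (19, 30)])
READ b @v19: history=[(1, 31), (2, 18), (5, 52), (6, 54), (9, 41), (10, 27), (11, 43), (13, 48), (17, 52), (19, 30)] -> pick v19 -> 30
v20: WRITE b=34  (b history now [(1, 31), (2, 18), (5, 52), (6, 54), (9, 41), (10, 27), (11, 43), (13, 48), (17, 52), (19, 30), (20, 34)])
v21: WRITE b=17  (b history now [(1, 31), (2, 18), (5, 52), (6, 54), (9, 41), (10, 27), (11, 43), (13, 48), (17, 52), (19, 30), (20, 34), (21, 17)])
READ a @v18: history=[(3, 33), (4, 16), (7, 23), (8, 32), (12, 22), (14, 18), (15, 48), (16, 59), (18, 10)] -> pick v18 -> 10
READ a @v19: history=[(3, 33), (4, 16), (7, 23), (8, 32), (12, 22), (14, 18), (15, 48), (16, 59), (18, 10)] -> pick v18 -> 10
v22: WRITE b=7  (b history now [(1, 31), (2, 18), (5, 52), (6, 54), (9, 41), (10, 27), (11, 43), (13, 48), (17, 52), (19, 30), (20, 34), (21, 17), (22, 7)])
v23: WRITE a=26  (a history now [(3, 33), (4, 16), (7, 23), (8, 32), (12, 22), (14, 18), (15, 48), (16, 59), (18, 10), (23, 26)])
v24: WRITE b=42  (b history now [(1, 31), (2, 18), (5, 52), (6, 54), (9, 41), (10, 27), (11, 43), (13, 48), (17, 52), (19, 30), (20, 34), (21, 17), (22, 7), (24, 42)])
READ b @v6: history=[(1, 31), (2, 18), (5, 52), (6, 54), (9, 41), (10, 27), (11, 43), (13, 48), (17, 52), (19, 30), (20, 34), (21, 17), (22, 7), (24, 42)] -> pick v6 -> 54
v25: WRITE b=20  (b history now [(1, 31), (2, 18), (5, 52), (6, 54), (9, 41), (10, 27), (11, 43), (13, 48), (17, 52), (19, 30), (20, 34), (21, 17), (22, 7), (24, 42), (25, 20)])
v26: WRITE a=37  (a history now [(3, 33), (4, 16), (7, 23), (8, 32), (12, 22), (14, 18), (15, 48), (16, 59), (18, 10), (23, 26), (26, 37)])
READ a @v4: history=[(3, 33), (4, 16), (7, 23), (8, 32), (12, 22), (14, 18), (15, 48), (16, 59), (18, 10), (23, 26), (26, 37)] -> pick v4 -> 16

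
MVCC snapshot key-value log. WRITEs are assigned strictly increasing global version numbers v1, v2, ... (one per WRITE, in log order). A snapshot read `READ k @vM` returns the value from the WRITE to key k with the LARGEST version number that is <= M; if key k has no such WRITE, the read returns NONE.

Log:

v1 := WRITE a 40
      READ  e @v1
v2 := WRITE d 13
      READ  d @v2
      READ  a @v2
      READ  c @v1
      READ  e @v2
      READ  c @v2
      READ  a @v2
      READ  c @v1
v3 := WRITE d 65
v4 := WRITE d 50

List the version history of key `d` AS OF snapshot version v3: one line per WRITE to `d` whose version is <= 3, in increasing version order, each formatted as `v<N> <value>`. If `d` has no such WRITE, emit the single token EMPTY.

Scan writes for key=d with version <= 3:
  v1 WRITE a 40 -> skip
  v2 WRITE d 13 -> keep
  v3 WRITE d 65 -> keep
  v4 WRITE d 50 -> drop (> snap)
Collected: [(2, 13), (3, 65)]

Answer: v2 13
v3 65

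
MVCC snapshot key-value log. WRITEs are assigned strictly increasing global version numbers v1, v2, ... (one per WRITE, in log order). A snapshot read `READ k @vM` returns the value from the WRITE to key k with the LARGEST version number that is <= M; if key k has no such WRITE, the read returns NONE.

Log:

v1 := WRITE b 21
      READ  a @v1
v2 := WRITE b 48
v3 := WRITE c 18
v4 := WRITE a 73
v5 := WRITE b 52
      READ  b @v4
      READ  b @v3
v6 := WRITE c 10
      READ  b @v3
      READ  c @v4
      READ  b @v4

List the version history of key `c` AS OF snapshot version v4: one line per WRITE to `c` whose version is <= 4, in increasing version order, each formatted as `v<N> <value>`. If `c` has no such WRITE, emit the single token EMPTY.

Scan writes for key=c with version <= 4:
  v1 WRITE b 21 -> skip
  v2 WRITE b 48 -> skip
  v3 WRITE c 18 -> keep
  v4 WRITE a 73 -> skip
  v5 WRITE b 52 -> skip
  v6 WRITE c 10 -> drop (> snap)
Collected: [(3, 18)]

Answer: v3 18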